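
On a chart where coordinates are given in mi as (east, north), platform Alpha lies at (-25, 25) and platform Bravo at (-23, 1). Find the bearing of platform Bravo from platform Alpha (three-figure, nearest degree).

175°

Δeast = -23 − -25 = 2.00; Δnorth = 1 − 25 = -24.00.
Bearing = atan2(Δeast, Δnorth) mod 360° = 175.24° ≈ 175°.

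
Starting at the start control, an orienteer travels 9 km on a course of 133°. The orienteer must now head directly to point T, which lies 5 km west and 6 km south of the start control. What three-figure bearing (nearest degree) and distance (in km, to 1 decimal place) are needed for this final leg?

Leg 1 (133°, 9 km): east 9 sin 133° = 6.58, north 9 cos 133° = -6.14
Current position: (6.58, -6.14). Target: (-5, -6). Remaining: Δeast = -11.58, Δnorth = 0.14.
Bearing = atan2(-11.58, 0.14) mod 360° = 270.68°; distance = √((-11.58)² + (0.14)²) = 11.583 km.

271°, 11.6 km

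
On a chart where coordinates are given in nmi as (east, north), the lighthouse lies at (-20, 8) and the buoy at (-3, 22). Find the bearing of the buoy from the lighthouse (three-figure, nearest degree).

051°

Δeast = -3 − -20 = 17.00; Δnorth = 22 − 8 = 14.00.
Bearing = atan2(Δeast, Δnorth) mod 360° = 50.53° ≈ 051°.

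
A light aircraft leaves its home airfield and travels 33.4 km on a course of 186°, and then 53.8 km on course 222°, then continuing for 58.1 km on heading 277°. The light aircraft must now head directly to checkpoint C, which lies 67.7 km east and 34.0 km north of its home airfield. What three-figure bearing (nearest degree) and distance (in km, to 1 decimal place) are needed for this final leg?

059°, 192.9 km

Leg 1 (186°, 33.4 km): east 33.4 sin 186° = -3.49, north 33.4 cos 186° = -33.22
Leg 2 (222°, 53.8 km): east 53.8 sin 222° = -36.00, north 53.8 cos 222° = -39.98
Leg 3 (277°, 58.1 km): east 58.1 sin 277° = -57.67, north 58.1 cos 277° = 7.08
Current position: (-97.16, -66.12). Target: (67.7, 34.0). Remaining: Δeast = 164.86, Δnorth = 100.12.
Bearing = atan2(164.86, 100.12) mod 360° = 58.73°; distance = √((164.86)² + (100.12)²) = 192.877 km.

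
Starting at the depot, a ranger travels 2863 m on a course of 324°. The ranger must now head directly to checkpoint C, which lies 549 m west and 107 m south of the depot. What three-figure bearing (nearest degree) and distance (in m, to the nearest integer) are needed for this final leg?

155°, 2675 m

Leg 1 (324°, 2863 m): east 2863 sin 324° = -1682.83, north 2863 cos 324° = 2316.22
Current position: (-1682.83, 2316.22). Target: (-549, -107). Remaining: Δeast = 1133.83, Δnorth = -2423.22.
Bearing = atan2(1133.83, -2423.22) mod 360° = 154.92°; distance = √((1133.83)² + (-2423.22)²) = 2675.358 m.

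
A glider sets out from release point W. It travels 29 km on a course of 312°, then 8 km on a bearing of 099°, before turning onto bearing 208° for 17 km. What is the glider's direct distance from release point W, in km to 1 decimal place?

Leg 1 (312°, 29 km): east 29 sin 312° = -21.55, north 29 cos 312° = 19.40
Leg 2 (099°, 8 km): east 8 sin 99° = 7.90, north 8 cos 99° = -1.25
Leg 3 (208°, 17 km): east 17 sin 208° = -7.98, north 17 cos 208° = -15.01
Net: -21.63 east, 3.14 north. Distance = √((-21.63)² + (3.14)²) = 21.858 km.

21.9 km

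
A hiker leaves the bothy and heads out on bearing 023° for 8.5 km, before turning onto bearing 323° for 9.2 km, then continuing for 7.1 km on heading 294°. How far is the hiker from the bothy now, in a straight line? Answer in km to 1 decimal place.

Leg 1 (023°, 8.5 km): east 8.5 sin 23° = 3.32, north 8.5 cos 23° = 7.82
Leg 2 (323°, 9.2 km): east 9.2 sin 323° = -5.54, north 9.2 cos 323° = 7.35
Leg 3 (294°, 7.1 km): east 7.1 sin 294° = -6.49, north 7.1 cos 294° = 2.89
Net: -8.70 east, 18.06 north. Distance = √((-8.70)² + (18.06)²) = 20.047 km.

20.0 km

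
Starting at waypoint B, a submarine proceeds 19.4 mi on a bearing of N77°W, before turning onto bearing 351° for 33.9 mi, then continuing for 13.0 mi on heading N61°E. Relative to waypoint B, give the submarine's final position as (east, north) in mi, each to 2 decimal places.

(-12.84, 44.15)

Leg 1 (N77°W, 19.4 mi): east 19.4 sin 283° = -18.90, north 19.4 cos 283° = 4.36
Leg 2 (351°, 33.9 mi): east 33.9 sin 351° = -5.30, north 33.9 cos 351° = 33.48
Leg 3 (N61°E, 13.0 mi): east 13.0 sin 61° = 11.37, north 13.0 cos 61° = 6.30
Summing: -12.84 mi east, 44.15 mi north → (-12.84, 44.15).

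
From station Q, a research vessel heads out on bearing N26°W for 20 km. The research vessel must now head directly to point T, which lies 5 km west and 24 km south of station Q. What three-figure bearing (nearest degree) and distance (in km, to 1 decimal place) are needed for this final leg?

175°, 42.1 km

Leg 1 (N26°W, 20 km): east 20 sin 334° = -8.77, north 20 cos 334° = 17.98
Current position: (-8.77, 17.98). Target: (-5, -24). Remaining: Δeast = 3.77, Δnorth = -41.98.
Bearing = atan2(3.77, -41.98) mod 360° = 174.87°; distance = √((3.77)² + (-41.98)²) = 42.145 km.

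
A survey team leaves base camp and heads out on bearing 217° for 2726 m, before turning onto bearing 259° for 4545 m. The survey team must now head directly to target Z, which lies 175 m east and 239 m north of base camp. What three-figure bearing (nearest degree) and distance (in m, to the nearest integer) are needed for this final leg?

Leg 1 (217°, 2726 m): east 2726 sin 217° = -1640.55, north 2726 cos 217° = -2177.08
Leg 2 (259°, 4545 m): east 4545 sin 259° = -4461.50, north 4545 cos 259° = -867.23
Current position: (-6102.04, -3044.31). Target: (175, 239). Remaining: Δeast = 6277.04, Δnorth = 3283.31.
Bearing = atan2(6277.04, 3283.31) mod 360° = 62.39°; distance = √((6277.04)² + (3283.31)²) = 7083.882 m.

062°, 7084 m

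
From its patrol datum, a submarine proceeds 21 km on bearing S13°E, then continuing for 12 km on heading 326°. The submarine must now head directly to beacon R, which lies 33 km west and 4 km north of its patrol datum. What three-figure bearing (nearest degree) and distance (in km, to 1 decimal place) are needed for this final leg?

295°, 34.2 km

Leg 1 (S13°E, 21 km): east 21 sin 167° = 4.72, north 21 cos 167° = -20.46
Leg 2 (326°, 12 km): east 12 sin 326° = -6.71, north 12 cos 326° = 9.95
Current position: (-1.99, -10.51). Target: (-33, 4). Remaining: Δeast = -31.01, Δnorth = 14.51.
Bearing = atan2(-31.01, 14.51) mod 360° = 295.08°; distance = √((-31.01)² + (14.51)²) = 34.242 km.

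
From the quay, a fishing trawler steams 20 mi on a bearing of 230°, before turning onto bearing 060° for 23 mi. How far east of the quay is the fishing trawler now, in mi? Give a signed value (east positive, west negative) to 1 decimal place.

4.6 mi

Leg 1 (230°, 20 mi): east 20 sin 230° = -15.32, north 20 cos 230° = -12.86
Leg 2 (060°, 23 mi): east 23 sin 60° = 19.92, north 23 cos 60° = 11.50
Net east component: 4.60 mi.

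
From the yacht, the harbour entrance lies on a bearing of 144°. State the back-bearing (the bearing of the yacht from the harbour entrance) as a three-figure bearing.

Back-bearing = 144° + 180° = 324°.

324°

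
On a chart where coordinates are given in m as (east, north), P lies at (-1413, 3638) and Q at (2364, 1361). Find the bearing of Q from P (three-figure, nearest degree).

121°

Δeast = 2364 − -1413 = 3777.00; Δnorth = 1361 − 3638 = -2277.00.
Bearing = atan2(Δeast, Δnorth) mod 360° = 121.08° ≈ 121°.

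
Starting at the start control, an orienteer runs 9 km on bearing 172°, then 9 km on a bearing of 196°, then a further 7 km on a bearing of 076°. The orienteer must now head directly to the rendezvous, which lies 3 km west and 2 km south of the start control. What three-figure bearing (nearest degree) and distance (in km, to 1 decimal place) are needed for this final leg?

328°, 16.3 km

Leg 1 (172°, 9 km): east 9 sin 172° = 1.25, north 9 cos 172° = -8.91
Leg 2 (196°, 9 km): east 9 sin 196° = -2.48, north 9 cos 196° = -8.65
Leg 3 (076°, 7 km): east 7 sin 76° = 6.79, north 7 cos 76° = 1.69
Current position: (5.56, -15.87). Target: (-3, -2). Remaining: Δeast = -8.56, Δnorth = 13.87.
Bearing = atan2(-8.56, 13.87) mod 360° = 328.31°; distance = √((-8.56)² + (13.87)²) = 16.301 km.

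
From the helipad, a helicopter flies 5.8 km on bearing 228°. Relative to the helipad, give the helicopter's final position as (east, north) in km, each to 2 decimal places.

(-4.31, -3.88)

Leg 1 (228°, 5.8 km): east 5.8 sin 228° = -4.31, north 5.8 cos 228° = -3.88
Summing: -4.31 km east, -3.88 km north → (-4.31, -3.88).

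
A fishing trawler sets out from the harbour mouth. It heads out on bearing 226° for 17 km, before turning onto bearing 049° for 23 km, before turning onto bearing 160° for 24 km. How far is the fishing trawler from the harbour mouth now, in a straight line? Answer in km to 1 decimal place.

Leg 1 (226°, 17 km): east 17 sin 226° = -12.23, north 17 cos 226° = -11.81
Leg 2 (049°, 23 km): east 23 sin 49° = 17.36, north 23 cos 49° = 15.09
Leg 3 (160°, 24 km): east 24 sin 160° = 8.21, north 24 cos 160° = -22.55
Net: 13.34 east, -19.27 north. Distance = √((13.34)² + (-19.27)²) = 23.438 km.

23.4 km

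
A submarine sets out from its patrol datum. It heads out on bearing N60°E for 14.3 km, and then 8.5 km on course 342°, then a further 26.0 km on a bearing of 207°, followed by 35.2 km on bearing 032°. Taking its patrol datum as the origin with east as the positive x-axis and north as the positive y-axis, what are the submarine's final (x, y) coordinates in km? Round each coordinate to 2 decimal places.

(16.61, 21.92)

Leg 1 (N60°E, 14.3 km): east 14.3 sin 60° = 12.38, north 14.3 cos 60° = 7.15
Leg 2 (342°, 8.5 km): east 8.5 sin 342° = -2.63, north 8.5 cos 342° = 8.08
Leg 3 (207°, 26.0 km): east 26.0 sin 207° = -11.80, north 26.0 cos 207° = -23.17
Leg 4 (032°, 35.2 km): east 35.2 sin 32° = 18.65, north 35.2 cos 32° = 29.85
Summing: 16.61 km east, 21.92 km north → (16.61, 21.92).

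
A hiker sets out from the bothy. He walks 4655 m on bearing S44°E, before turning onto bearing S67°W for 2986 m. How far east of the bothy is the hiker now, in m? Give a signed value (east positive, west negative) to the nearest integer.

Leg 1 (S44°E, 4655 m): east 4655 sin 136° = 3233.63, north 4655 cos 136° = -3348.53
Leg 2 (S67°W, 2986 m): east 2986 sin 247° = -2748.63, north 2986 cos 247° = -1166.72
Net east component: 485.01 m.

485 m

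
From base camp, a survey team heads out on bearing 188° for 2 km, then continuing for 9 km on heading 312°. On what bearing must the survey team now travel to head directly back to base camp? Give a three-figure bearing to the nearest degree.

Leg 1 (188°, 2 km): east 2 sin 188° = -0.28, north 2 cos 188° = -1.98
Leg 2 (312°, 9 km): east 9 sin 312° = -6.69, north 9 cos 312° = 6.02
Net displacement: -6.97 east, 4.04 north. Direction back to start is (6.97, -4.04): bearing = atan2(6.97, -4.04) mod 360° = 120.12° ≈ 120°.

120°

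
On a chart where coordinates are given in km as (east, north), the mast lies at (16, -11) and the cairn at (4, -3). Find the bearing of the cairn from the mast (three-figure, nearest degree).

Δeast = 4 − 16 = -12.00; Δnorth = -3 − -11 = 8.00.
Bearing = atan2(Δeast, Δnorth) mod 360° = 303.69° ≈ 304°.

304°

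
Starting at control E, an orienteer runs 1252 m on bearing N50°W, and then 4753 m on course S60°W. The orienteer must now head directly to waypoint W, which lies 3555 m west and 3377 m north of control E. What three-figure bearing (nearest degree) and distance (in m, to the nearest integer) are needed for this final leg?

Leg 1 (N50°W, 1252 m): east 1252 sin 310° = -959.09, north 1252 cos 310° = 804.77
Leg 2 (S60°W, 4753 m): east 4753 sin 240° = -4116.22, north 4753 cos 240° = -2376.50
Current position: (-5075.31, -1571.73). Target: (-3555, 3377). Remaining: Δeast = 1520.31, Δnorth = 4948.73.
Bearing = atan2(1520.31, 4948.73) mod 360° = 17.08°; distance = √((1520.31)² + (4948.73)²) = 5176.993 m.

017°, 5177 m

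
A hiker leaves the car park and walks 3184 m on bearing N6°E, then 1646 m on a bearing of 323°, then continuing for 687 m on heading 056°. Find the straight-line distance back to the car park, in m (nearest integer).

4866 m

Leg 1 (N6°E, 3184 m): east 3184 sin 6° = 332.82, north 3184 cos 6° = 3166.56
Leg 2 (323°, 1646 m): east 1646 sin 323° = -990.59, north 1646 cos 323° = 1314.55
Leg 3 (056°, 687 m): east 687 sin 56° = 569.55, north 687 cos 56° = 384.17
Net: -88.22 east, 4865.28 north. Distance = √((-88.22)² + (4865.28)²) = 4866.077 m.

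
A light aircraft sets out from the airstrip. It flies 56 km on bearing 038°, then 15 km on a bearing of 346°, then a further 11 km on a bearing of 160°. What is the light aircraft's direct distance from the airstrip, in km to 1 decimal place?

Leg 1 (038°, 56 km): east 56 sin 38° = 34.48, north 56 cos 38° = 44.13
Leg 2 (346°, 15 km): east 15 sin 346° = -3.63, north 15 cos 346° = 14.55
Leg 3 (160°, 11 km): east 11 sin 160° = 3.76, north 11 cos 160° = -10.34
Net: 34.61 east, 48.35 north. Distance = √((34.61)² + (48.35)²) = 59.458 km.

59.5 km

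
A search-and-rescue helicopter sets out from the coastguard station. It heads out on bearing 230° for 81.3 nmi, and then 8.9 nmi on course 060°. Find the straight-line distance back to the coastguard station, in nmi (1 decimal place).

72.6 nmi

Leg 1 (230°, 81.3 nmi): east 81.3 sin 230° = -62.28, north 81.3 cos 230° = -52.26
Leg 2 (060°, 8.9 nmi): east 8.9 sin 60° = 7.71, north 8.9 cos 60° = 4.45
Net: -54.57 east, -47.81 north. Distance = √((-54.57)² + (-47.81)²) = 72.552 nmi.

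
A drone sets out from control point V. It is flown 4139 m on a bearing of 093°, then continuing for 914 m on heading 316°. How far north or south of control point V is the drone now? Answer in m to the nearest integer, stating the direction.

441 m north

Leg 1 (093°, 4139 m): east 4139 sin 93° = 4133.33, north 4139 cos 93° = -216.62
Leg 2 (316°, 914 m): east 914 sin 316° = -634.92, north 914 cos 316° = 657.48
Net north component: 440.86 m.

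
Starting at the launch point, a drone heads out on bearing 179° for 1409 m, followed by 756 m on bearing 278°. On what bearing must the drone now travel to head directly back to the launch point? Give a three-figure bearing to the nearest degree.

029°

Leg 1 (179°, 1409 m): east 1409 sin 179° = 24.59, north 1409 cos 179° = -1408.79
Leg 2 (278°, 756 m): east 756 sin 278° = -748.64, north 756 cos 278° = 105.21
Net displacement: -724.05 east, -1303.57 north. Direction back to start is (724.05, 1303.57): bearing = atan2(724.05, 1303.57) mod 360° = 29.05° ≈ 029°.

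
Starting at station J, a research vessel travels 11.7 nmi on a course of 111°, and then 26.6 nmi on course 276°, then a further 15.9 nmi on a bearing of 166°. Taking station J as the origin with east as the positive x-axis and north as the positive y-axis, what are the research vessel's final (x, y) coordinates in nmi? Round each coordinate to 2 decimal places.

Leg 1 (111°, 11.7 nmi): east 11.7 sin 111° = 10.92, north 11.7 cos 111° = -4.19
Leg 2 (276°, 26.6 nmi): east 26.6 sin 276° = -26.45, north 26.6 cos 276° = 2.78
Leg 3 (166°, 15.9 nmi): east 15.9 sin 166° = 3.85, north 15.9 cos 166° = -15.43
Summing: -11.68 nmi east, -16.84 nmi north → (-11.68, -16.84).

(-11.68, -16.84)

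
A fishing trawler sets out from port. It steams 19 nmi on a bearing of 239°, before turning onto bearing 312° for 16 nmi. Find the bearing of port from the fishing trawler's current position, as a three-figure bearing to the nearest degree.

Leg 1 (239°, 19 nmi): east 19 sin 239° = -16.29, north 19 cos 239° = -9.79
Leg 2 (312°, 16 nmi): east 16 sin 312° = -11.89, north 16 cos 312° = 10.71
Net displacement: -28.18 east, 0.92 north. Direction back to start is (28.18, -0.92): bearing = atan2(28.18, -0.92) mod 360° = 91.87° ≈ 092°.

092°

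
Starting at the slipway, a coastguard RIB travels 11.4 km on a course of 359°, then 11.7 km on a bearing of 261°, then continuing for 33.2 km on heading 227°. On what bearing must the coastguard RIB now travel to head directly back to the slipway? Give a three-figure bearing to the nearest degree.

070°

Leg 1 (359°, 11.4 km): east 11.4 sin 359° = -0.20, north 11.4 cos 359° = 11.40
Leg 2 (261°, 11.7 km): east 11.7 sin 261° = -11.56, north 11.7 cos 261° = -1.83
Leg 3 (227°, 33.2 km): east 33.2 sin 227° = -24.28, north 33.2 cos 227° = -22.64
Net displacement: -36.04 east, -13.07 north. Direction back to start is (36.04, 13.07): bearing = atan2(36.04, 13.07) mod 360° = 70.06° ≈ 070°.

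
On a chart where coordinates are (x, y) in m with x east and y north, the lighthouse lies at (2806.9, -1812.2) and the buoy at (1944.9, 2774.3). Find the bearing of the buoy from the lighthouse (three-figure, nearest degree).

349°

Δeast = 1944.9 − 2806.9 = -862.00; Δnorth = 2774.3 − -1812.2 = 4586.50.
Bearing = atan2(Δeast, Δnorth) mod 360° = 349.36° ≈ 349°.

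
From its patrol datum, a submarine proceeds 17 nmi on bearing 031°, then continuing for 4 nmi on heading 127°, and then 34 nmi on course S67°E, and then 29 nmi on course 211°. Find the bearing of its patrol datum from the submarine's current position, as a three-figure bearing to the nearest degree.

Leg 1 (031°, 17 nmi): east 17 sin 31° = 8.76, north 17 cos 31° = 14.57
Leg 2 (127°, 4 nmi): east 4 sin 127° = 3.19, north 4 cos 127° = -2.41
Leg 3 (S67°E, 34 nmi): east 34 sin 113° = 31.30, north 34 cos 113° = -13.28
Leg 4 (211°, 29 nmi): east 29 sin 211° = -14.94, north 29 cos 211° = -24.86
Net displacement: 28.31 east, -25.98 north. Direction back to start is (-28.31, 25.98): bearing = atan2(-28.31, 25.98) mod 360° = 312.54° ≈ 313°.

313°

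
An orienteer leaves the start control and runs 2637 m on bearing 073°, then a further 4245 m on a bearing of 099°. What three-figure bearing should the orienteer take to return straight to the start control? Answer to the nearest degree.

Leg 1 (073°, 2637 m): east 2637 sin 73° = 2521.78, north 2637 cos 73° = 770.98
Leg 2 (099°, 4245 m): east 4245 sin 99° = 4192.74, north 4245 cos 99° = -664.06
Net displacement: 6714.51 east, 106.92 north. Direction back to start is (-6714.51, -106.92): bearing = atan2(-6714.51, -106.92) mod 360° = 269.09° ≈ 269°.

269°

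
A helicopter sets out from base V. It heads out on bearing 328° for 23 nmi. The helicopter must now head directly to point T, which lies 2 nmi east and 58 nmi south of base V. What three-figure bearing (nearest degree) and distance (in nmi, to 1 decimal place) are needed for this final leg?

170°, 78.8 nmi

Leg 1 (328°, 23 nmi): east 23 sin 328° = -12.19, north 23 cos 328° = 19.51
Current position: (-12.19, 19.51). Target: (2, -58). Remaining: Δeast = 14.19, Δnorth = -77.51.
Bearing = atan2(14.19, -77.51) mod 360° = 169.63°; distance = √((14.19)² + (-77.51)²) = 78.793 nmi.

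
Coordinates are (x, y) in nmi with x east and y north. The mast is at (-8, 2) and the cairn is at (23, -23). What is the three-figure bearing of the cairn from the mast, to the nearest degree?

129°

Δeast = 23 − -8 = 31.00; Δnorth = -23 − 2 = -25.00.
Bearing = atan2(Δeast, Δnorth) mod 360° = 128.88° ≈ 129°.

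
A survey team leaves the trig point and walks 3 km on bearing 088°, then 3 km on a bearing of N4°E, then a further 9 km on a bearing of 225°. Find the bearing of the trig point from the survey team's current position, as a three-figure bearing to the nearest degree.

044°

Leg 1 (088°, 3 km): east 3 sin 88° = 3.00, north 3 cos 88° = 0.10
Leg 2 (N4°E, 3 km): east 3 sin 4° = 0.21, north 3 cos 4° = 2.99
Leg 3 (225°, 9 km): east 9 sin 225° = -6.36, north 9 cos 225° = -6.36
Net displacement: -3.16 east, -3.27 north. Direction back to start is (3.16, 3.27): bearing = atan2(3.16, 3.27) mod 360° = 44.02° ≈ 044°.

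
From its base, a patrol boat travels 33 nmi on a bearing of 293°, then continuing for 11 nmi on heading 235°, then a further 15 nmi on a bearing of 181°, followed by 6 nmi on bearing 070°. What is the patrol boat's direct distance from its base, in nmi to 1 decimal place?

34.6 nmi

Leg 1 (293°, 33 nmi): east 33 sin 293° = -30.38, north 33 cos 293° = 12.89
Leg 2 (235°, 11 nmi): east 11 sin 235° = -9.01, north 11 cos 235° = -6.31
Leg 3 (181°, 15 nmi): east 15 sin 181° = -0.26, north 15 cos 181° = -15.00
Leg 4 (070°, 6 nmi): east 6 sin 70° = 5.64, north 6 cos 70° = 2.05
Net: -34.01 east, -6.36 north. Distance = √((-34.01)² + (-6.36)²) = 34.601 nmi.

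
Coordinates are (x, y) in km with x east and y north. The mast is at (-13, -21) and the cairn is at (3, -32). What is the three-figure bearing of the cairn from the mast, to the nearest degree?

Δeast = 3 − -13 = 16.00; Δnorth = -32 − -21 = -11.00.
Bearing = atan2(Δeast, Δnorth) mod 360° = 124.51° ≈ 125°.

125°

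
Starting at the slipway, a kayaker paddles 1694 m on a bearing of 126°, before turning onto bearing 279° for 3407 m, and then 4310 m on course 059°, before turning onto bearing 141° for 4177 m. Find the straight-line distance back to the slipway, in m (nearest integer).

4577 m

Leg 1 (126°, 1694 m): east 1694 sin 126° = 1370.47, north 1694 cos 126° = -995.71
Leg 2 (279°, 3407 m): east 3407 sin 279° = -3365.05, north 3407 cos 279° = 532.97
Leg 3 (059°, 4310 m): east 4310 sin 59° = 3694.39, north 4310 cos 59° = 2219.81
Leg 4 (141°, 4177 m): east 4177 sin 141° = 2628.67, north 4177 cos 141° = -3246.14
Net: 4328.48 east, -1489.06 north. Distance = √((4328.48)² + (-1489.06)²) = 4577.452 m.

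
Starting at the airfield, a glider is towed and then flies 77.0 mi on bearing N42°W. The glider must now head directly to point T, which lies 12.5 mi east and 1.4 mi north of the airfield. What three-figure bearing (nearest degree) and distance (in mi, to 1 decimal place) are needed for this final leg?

Leg 1 (N42°W, 77.0 mi): east 77.0 sin 318° = -51.52, north 77.0 cos 318° = 57.22
Current position: (-51.52, 57.22). Target: (12.5, 1.4). Remaining: Δeast = 64.02, Δnorth = -55.82.
Bearing = atan2(64.02, -55.82) mod 360° = 131.09°; distance = √((64.02)² + (-55.82)²) = 84.942 mi.

131°, 84.9 mi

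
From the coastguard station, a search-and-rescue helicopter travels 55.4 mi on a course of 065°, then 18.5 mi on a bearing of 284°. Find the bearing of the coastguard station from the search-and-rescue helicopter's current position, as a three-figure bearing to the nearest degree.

Leg 1 (065°, 55.4 mi): east 55.4 sin 65° = 50.21, north 55.4 cos 65° = 23.41
Leg 2 (284°, 18.5 mi): east 18.5 sin 284° = -17.95, north 18.5 cos 284° = 4.48
Net displacement: 32.26 east, 27.89 north. Direction back to start is (-32.26, -27.89): bearing = atan2(-32.26, -27.89) mod 360° = 229.16° ≈ 229°.

229°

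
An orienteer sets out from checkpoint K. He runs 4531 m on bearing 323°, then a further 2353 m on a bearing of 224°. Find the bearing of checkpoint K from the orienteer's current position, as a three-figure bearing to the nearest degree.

Leg 1 (323°, 4531 m): east 4531 sin 323° = -2726.82, north 4531 cos 323° = 3618.62
Leg 2 (224°, 2353 m): east 2353 sin 224° = -1634.53, north 2353 cos 224° = -1692.61
Net displacement: -4361.36 east, 1926.01 north. Direction back to start is (4361.36, -1926.01): bearing = atan2(4361.36, -1926.01) mod 360° = 113.83° ≈ 114°.

114°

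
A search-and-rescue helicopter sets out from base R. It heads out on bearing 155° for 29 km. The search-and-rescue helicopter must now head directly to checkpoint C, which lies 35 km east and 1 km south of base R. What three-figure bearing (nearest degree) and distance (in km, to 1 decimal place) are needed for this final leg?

042°, 34.0 km

Leg 1 (155°, 29 km): east 29 sin 155° = 12.26, north 29 cos 155° = -26.28
Current position: (12.26, -26.28). Target: (35, -1). Remaining: Δeast = 22.74, Δnorth = 25.28.
Bearing = atan2(22.74, 25.28) mod 360° = 41.97°; distance = √((22.74)² + (25.28)²) = 34.008 km.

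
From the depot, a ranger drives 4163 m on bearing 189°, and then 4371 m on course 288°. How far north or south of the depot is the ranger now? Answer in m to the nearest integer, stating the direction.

Leg 1 (189°, 4163 m): east 4163 sin 189° = -651.24, north 4163 cos 189° = -4111.75
Leg 2 (288°, 4371 m): east 4371 sin 288° = -4157.07, north 4371 cos 288° = 1350.71
Net north component: -2761.03 m.

2761 m south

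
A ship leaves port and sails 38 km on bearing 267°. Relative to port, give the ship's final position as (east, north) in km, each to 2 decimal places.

Leg 1 (267°, 38 km): east 38 sin 267° = -37.95, north 38 cos 267° = -1.99
Summing: -37.95 km east, -1.99 km north → (-37.95, -1.99).

(-37.95, -1.99)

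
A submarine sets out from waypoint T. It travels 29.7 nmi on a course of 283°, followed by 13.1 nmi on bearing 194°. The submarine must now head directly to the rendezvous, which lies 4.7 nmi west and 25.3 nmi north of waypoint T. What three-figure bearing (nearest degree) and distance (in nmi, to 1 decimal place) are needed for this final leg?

Leg 1 (283°, 29.7 nmi): east 29.7 sin 283° = -28.94, north 29.7 cos 283° = 6.68
Leg 2 (194°, 13.1 nmi): east 13.1 sin 194° = -3.17, north 13.1 cos 194° = -12.71
Current position: (-32.11, -6.03). Target: (-4.7, 25.3). Remaining: Δeast = 27.41, Δnorth = 31.33.
Bearing = atan2(27.41, 31.33) mod 360° = 41.18°; distance = √((27.41)² + (31.33)²) = 41.626 nmi.

041°, 41.6 nmi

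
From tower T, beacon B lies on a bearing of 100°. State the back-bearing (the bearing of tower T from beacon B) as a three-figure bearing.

280°

Back-bearing = 100° + 180° = 280°.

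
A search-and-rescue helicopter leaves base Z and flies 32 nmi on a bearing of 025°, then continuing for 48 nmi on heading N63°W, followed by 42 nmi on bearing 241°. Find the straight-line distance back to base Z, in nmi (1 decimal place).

Leg 1 (025°, 32 nmi): east 32 sin 25° = 13.52, north 32 cos 25° = 29.00
Leg 2 (N63°W, 48 nmi): east 48 sin 297° = -42.77, north 48 cos 297° = 21.79
Leg 3 (241°, 42 nmi): east 42 sin 241° = -36.73, north 42 cos 241° = -20.36
Net: -65.98 east, 30.43 north. Distance = √((-65.98)² + (30.43)²) = 72.658 nmi.

72.7 nmi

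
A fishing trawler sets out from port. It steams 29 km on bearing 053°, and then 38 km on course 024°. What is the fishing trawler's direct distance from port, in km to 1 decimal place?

64.9 km

Leg 1 (053°, 29 km): east 29 sin 53° = 23.16, north 29 cos 53° = 17.45
Leg 2 (024°, 38 km): east 38 sin 24° = 15.46, north 38 cos 24° = 34.71
Net: 38.62 east, 52.17 north. Distance = √((38.62)² + (52.17)²) = 64.905 km.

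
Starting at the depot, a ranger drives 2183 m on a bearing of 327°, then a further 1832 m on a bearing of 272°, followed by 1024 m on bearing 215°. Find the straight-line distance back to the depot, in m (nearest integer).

Leg 1 (327°, 2183 m): east 2183 sin 327° = -1188.95, north 2183 cos 327° = 1830.82
Leg 2 (272°, 1832 m): east 1832 sin 272° = -1830.88, north 1832 cos 272° = 63.94
Leg 3 (215°, 1024 m): east 1024 sin 215° = -587.34, north 1024 cos 215° = -838.81
Net: -3607.17 east, 1055.94 north. Distance = √((-3607.17)² + (1055.94)²) = 3758.552 m.

3759 m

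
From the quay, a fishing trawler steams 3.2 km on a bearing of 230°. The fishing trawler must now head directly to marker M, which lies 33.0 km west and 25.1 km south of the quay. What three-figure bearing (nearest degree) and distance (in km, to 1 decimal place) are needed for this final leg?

233°, 38.3 km

Leg 1 (230°, 3.2 km): east 3.2 sin 230° = -2.45, north 3.2 cos 230° = -2.06
Current position: (-2.45, -2.06). Target: (-33.0, -25.1). Remaining: Δeast = -30.55, Δnorth = -23.04.
Bearing = atan2(-30.55, -23.04) mod 360° = 232.97°; distance = √((-30.55)² + (-23.04)²) = 38.265 km.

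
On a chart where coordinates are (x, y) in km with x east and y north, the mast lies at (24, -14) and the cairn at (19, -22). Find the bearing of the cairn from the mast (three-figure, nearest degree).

Δeast = 19 − 24 = -5.00; Δnorth = -22 − -14 = -8.00.
Bearing = atan2(Δeast, Δnorth) mod 360° = 212.01° ≈ 212°.

212°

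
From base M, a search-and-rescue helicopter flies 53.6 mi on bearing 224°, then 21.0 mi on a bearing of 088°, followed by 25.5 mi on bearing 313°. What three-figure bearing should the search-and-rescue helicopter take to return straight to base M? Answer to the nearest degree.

Leg 1 (224°, 53.6 mi): east 53.6 sin 224° = -37.23, north 53.6 cos 224° = -38.56
Leg 2 (088°, 21.0 mi): east 21.0 sin 88° = 20.99, north 21.0 cos 88° = 0.73
Leg 3 (313°, 25.5 mi): east 25.5 sin 313° = -18.65, north 25.5 cos 313° = 17.39
Net displacement: -34.90 east, -20.43 north. Direction back to start is (34.90, 20.43): bearing = atan2(34.90, 20.43) mod 360° = 59.65° ≈ 060°.

060°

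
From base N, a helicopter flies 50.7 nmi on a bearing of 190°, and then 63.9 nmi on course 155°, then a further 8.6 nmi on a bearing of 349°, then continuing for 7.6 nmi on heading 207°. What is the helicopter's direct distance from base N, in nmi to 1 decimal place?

107.0 nmi

Leg 1 (190°, 50.7 nmi): east 50.7 sin 190° = -8.80, north 50.7 cos 190° = -49.93
Leg 2 (155°, 63.9 nmi): east 63.9 sin 155° = 27.01, north 63.9 cos 155° = -57.91
Leg 3 (349°, 8.6 nmi): east 8.6 sin 349° = -1.64, north 8.6 cos 349° = 8.44
Leg 4 (207°, 7.6 nmi): east 7.6 sin 207° = -3.45, north 7.6 cos 207° = -6.77
Net: 13.11 east, -106.17 north. Distance = √((13.11)² + (-106.17)²) = 106.979 nmi.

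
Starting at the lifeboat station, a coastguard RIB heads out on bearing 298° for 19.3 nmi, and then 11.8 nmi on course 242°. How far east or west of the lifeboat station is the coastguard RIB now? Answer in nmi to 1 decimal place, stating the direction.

27.5 nmi west

Leg 1 (298°, 19.3 nmi): east 19.3 sin 298° = -17.04, north 19.3 cos 298° = 9.06
Leg 2 (242°, 11.8 nmi): east 11.8 sin 242° = -10.42, north 11.8 cos 242° = -5.54
Net east component: -27.46 nmi.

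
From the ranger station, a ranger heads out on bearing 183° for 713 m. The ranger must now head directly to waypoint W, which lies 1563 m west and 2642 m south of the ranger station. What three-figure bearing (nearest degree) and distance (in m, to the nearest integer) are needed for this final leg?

Leg 1 (183°, 713 m): east 713 sin 183° = -37.32, north 713 cos 183° = -712.02
Current position: (-37.32, -712.02). Target: (-1563, -2642). Remaining: Δeast = -1525.68, Δnorth = -1929.98.
Bearing = atan2(-1525.68, -1929.98) mod 360° = 218.33°; distance = √((-1525.68)² + (-1929.98)²) = 2460.188 m.

218°, 2460 m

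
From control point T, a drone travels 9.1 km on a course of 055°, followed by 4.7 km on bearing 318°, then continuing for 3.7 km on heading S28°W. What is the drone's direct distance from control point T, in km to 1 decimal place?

6.0 km

Leg 1 (055°, 9.1 km): east 9.1 sin 55° = 7.45, north 9.1 cos 55° = 5.22
Leg 2 (318°, 4.7 km): east 4.7 sin 318° = -3.14, north 4.7 cos 318° = 3.49
Leg 3 (S28°W, 3.7 km): east 3.7 sin 208° = -1.74, north 3.7 cos 208° = -3.27
Net: 2.57 east, 5.45 north. Distance = √((2.57)² + (5.45)²) = 6.022 km.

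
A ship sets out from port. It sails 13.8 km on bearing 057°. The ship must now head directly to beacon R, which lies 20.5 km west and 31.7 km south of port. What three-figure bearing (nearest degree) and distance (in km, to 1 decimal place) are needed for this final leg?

Leg 1 (057°, 13.8 km): east 13.8 sin 57° = 11.57, north 13.8 cos 57° = 7.52
Current position: (11.57, 7.52). Target: (-20.5, -31.7). Remaining: Δeast = -32.07, Δnorth = -39.22.
Bearing = atan2(-32.07, -39.22) mod 360° = 219.28°; distance = √((-32.07)² + (-39.22)²) = 50.662 km.

219°, 50.7 km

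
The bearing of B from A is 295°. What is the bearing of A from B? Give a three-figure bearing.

Back-bearing = 295° − 180° = 115°.

115°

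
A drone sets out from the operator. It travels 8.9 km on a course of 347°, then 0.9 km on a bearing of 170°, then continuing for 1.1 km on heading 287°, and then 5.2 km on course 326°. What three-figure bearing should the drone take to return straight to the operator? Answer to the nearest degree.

Leg 1 (347°, 8.9 km): east 8.9 sin 347° = -2.00, north 8.9 cos 347° = 8.67
Leg 2 (170°, 0.9 km): east 0.9 sin 170° = 0.16, north 0.9 cos 170° = -0.89
Leg 3 (287°, 1.1 km): east 1.1 sin 287° = -1.05, north 1.1 cos 287° = 0.32
Leg 4 (326°, 5.2 km): east 5.2 sin 326° = -2.91, north 5.2 cos 326° = 4.31
Net displacement: -5.81 east, 12.42 north. Direction back to start is (5.81, -12.42): bearing = atan2(5.81, -12.42) mod 360° = 154.94° ≈ 155°.

155°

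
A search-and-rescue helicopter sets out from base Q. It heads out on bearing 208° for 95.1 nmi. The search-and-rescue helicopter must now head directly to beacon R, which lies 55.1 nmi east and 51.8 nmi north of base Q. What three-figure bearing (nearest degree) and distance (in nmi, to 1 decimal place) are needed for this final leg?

036°, 168.5 nmi

Leg 1 (208°, 95.1 nmi): east 95.1 sin 208° = -44.65, north 95.1 cos 208° = -83.97
Current position: (-44.65, -83.97). Target: (55.1, 51.8). Remaining: Δeast = 99.75, Δnorth = 135.77.
Bearing = atan2(99.75, 135.77) mod 360° = 36.30°; distance = √((99.75)² + (135.77)²) = 168.471 nmi.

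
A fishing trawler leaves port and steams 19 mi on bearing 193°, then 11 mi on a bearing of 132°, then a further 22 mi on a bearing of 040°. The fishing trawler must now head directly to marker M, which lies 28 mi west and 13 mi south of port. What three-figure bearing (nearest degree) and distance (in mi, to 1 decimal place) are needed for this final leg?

Leg 1 (193°, 19 mi): east 19 sin 193° = -4.27, north 19 cos 193° = -18.51
Leg 2 (132°, 11 mi): east 11 sin 132° = 8.17, north 11 cos 132° = -7.36
Leg 3 (040°, 22 mi): east 22 sin 40° = 14.14, north 22 cos 40° = 16.85
Current position: (18.04, -9.02). Target: (-28, -13). Remaining: Δeast = -46.04, Δnorth = -3.98.
Bearing = atan2(-46.04, -3.98) mod 360° = 265.06°; distance = √((-46.04)² + (-3.98)²) = 46.214 mi.

265°, 46.2 mi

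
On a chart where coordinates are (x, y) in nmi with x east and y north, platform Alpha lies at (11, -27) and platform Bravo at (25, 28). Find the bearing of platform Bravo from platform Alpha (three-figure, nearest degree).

Δeast = 25 − 11 = 14.00; Δnorth = 28 − -27 = 55.00.
Bearing = atan2(Δeast, Δnorth) mod 360° = 14.28° ≈ 014°.

014°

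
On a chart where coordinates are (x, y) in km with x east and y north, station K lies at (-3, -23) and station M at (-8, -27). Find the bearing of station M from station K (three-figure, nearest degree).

231°

Δeast = -8 − -3 = -5.00; Δnorth = -27 − -23 = -4.00.
Bearing = atan2(Δeast, Δnorth) mod 360° = 231.34° ≈ 231°.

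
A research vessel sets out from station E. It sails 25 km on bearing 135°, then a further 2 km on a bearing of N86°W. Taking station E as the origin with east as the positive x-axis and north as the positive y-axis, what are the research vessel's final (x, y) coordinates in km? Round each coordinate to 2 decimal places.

Leg 1 (135°, 25 km): east 25 sin 135° = 17.68, north 25 cos 135° = -17.68
Leg 2 (N86°W, 2 km): east 2 sin 274° = -2.00, north 2 cos 274° = 0.14
Summing: 15.68 km east, -17.54 km north → (15.68, -17.54).

(15.68, -17.54)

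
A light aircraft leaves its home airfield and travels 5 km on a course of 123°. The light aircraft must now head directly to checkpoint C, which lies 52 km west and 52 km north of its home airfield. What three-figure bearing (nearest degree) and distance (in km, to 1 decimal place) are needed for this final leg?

314°, 78.4 km

Leg 1 (123°, 5 km): east 5 sin 123° = 4.19, north 5 cos 123° = -2.72
Current position: (4.19, -2.72). Target: (-52, 52). Remaining: Δeast = -56.19, Δnorth = 54.72.
Bearing = atan2(-56.19, 54.72) mod 360° = 314.24°; distance = √((-56.19)² + (54.72)²) = 78.437 km.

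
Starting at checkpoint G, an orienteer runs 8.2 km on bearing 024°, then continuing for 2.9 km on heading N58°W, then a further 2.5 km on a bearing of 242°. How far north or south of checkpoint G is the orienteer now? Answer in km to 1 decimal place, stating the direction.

7.9 km north

Leg 1 (024°, 8.2 km): east 8.2 sin 24° = 3.34, north 8.2 cos 24° = 7.49
Leg 2 (N58°W, 2.9 km): east 2.9 sin 302° = -2.46, north 2.9 cos 302° = 1.54
Leg 3 (242°, 2.5 km): east 2.5 sin 242° = -2.21, north 2.5 cos 242° = -1.17
Net north component: 7.85 km.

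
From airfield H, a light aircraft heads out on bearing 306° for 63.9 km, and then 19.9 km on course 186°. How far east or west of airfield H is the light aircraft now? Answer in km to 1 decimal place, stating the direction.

53.8 km west

Leg 1 (306°, 63.9 km): east 63.9 sin 306° = -51.70, north 63.9 cos 306° = 37.56
Leg 2 (186°, 19.9 km): east 19.9 sin 186° = -2.08, north 19.9 cos 186° = -19.79
Net east component: -53.78 km.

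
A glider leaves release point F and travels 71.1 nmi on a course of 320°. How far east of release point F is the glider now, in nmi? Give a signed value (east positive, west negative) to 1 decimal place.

Leg 1 (320°, 71.1 nmi): east 71.1 sin 320° = -45.70, north 71.1 cos 320° = 54.47
Net east component: -45.70 nmi.

-45.7 nmi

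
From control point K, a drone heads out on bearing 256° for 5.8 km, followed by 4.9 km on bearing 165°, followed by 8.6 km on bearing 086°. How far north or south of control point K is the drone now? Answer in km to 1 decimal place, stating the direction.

5.5 km south

Leg 1 (256°, 5.8 km): east 5.8 sin 256° = -5.63, north 5.8 cos 256° = -1.40
Leg 2 (165°, 4.9 km): east 4.9 sin 165° = 1.27, north 4.9 cos 165° = -4.73
Leg 3 (086°, 8.6 km): east 8.6 sin 86° = 8.58, north 8.6 cos 86° = 0.60
Net north component: -5.54 km.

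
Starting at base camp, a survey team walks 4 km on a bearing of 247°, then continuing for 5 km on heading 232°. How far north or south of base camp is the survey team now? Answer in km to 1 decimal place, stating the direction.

4.6 km south

Leg 1 (247°, 4 km): east 4 sin 247° = -3.68, north 4 cos 247° = -1.56
Leg 2 (232°, 5 km): east 5 sin 232° = -3.94, north 5 cos 232° = -3.08
Net north component: -4.64 km.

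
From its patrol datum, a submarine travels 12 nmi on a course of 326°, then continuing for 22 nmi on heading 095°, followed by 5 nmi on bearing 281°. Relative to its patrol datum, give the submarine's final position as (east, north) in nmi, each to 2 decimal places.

(10.30, 8.99)

Leg 1 (326°, 12 nmi): east 12 sin 326° = -6.71, north 12 cos 326° = 9.95
Leg 2 (095°, 22 nmi): east 22 sin 95° = 21.92, north 22 cos 95° = -1.92
Leg 3 (281°, 5 nmi): east 5 sin 281° = -4.91, north 5 cos 281° = 0.95
Summing: 10.30 nmi east, 8.99 nmi north → (10.30, 8.99).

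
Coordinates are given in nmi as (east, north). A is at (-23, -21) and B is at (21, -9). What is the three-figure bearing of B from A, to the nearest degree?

Δeast = 21 − -23 = 44.00; Δnorth = -9 − -21 = 12.00.
Bearing = atan2(Δeast, Δnorth) mod 360° = 74.74° ≈ 075°.

075°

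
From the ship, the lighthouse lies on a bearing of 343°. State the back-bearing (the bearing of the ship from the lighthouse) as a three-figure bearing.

163°

Back-bearing = 343° − 180° = 163°.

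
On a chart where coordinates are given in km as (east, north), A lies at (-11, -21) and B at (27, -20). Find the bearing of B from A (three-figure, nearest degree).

088°

Δeast = 27 − -11 = 38.00; Δnorth = -20 − -21 = 1.00.
Bearing = atan2(Δeast, Δnorth) mod 360° = 88.49° ≈ 088°.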